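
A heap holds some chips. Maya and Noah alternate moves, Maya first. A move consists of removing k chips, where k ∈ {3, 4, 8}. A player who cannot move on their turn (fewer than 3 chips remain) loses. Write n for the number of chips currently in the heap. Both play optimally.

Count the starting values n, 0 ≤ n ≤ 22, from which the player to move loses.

Build the W/L table. Terminal = L. A non-terminal position is W if it has a move to some L; otherwise it is L.
n=0: no move → L
n=1: no move → L
n=2: no move → L
n=3: W (go to 0, an L position)
n=4: W (go to 1, an L position)
n=5: W (go to 2, an L position)
n=6: W (go to 2, an L position)
n=7: L (options 4(W), 3(W) are all W)
n=8: W (go to 0, an L position)
n=9: W (go to 1, an L position)
n=10: W (go to 7, an L position)
n=11: W (go to 7, an L position)
n=12: L (options 9(W), 8(W), 4(W) are all W)
n=13: L (options 10(W), 9(W), 5(W) are all W)
n=14: L (options 11(W), 10(W), 6(W) are all W)
n=15: W (go to 12, an L position)
n=16: W (go to 13, an L position)
n=17: W (go to 14, an L position)
n=18: W (go to 14, an L position)
n=19: L (options 16(W), 15(W), 11(W) are all W)
n=20: W (go to 12, an L position)
n=21: W (go to 13, an L position)
n=22: W (go to 19, an L position)
L entries with 0 ≤ n ≤ 22: n = 0, 1, 2, 7, 12, 13, 14, 19; that makes 8.

8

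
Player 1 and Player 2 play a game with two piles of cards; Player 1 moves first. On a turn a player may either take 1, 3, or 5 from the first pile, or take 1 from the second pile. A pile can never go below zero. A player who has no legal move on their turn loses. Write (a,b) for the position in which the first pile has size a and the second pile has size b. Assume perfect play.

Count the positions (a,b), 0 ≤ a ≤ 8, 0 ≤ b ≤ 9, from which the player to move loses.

45

Work bottom-up. With no move the player to move loses. Otherwise the position is W if at least one move leads to an L position for the opponent, and L if every move leads to a W.
Every move lowers a or b (never raises either), so fill the grid row by row in increasing a, and left to right within a row: each cell's successors are then already labelled.
      b=0  b=1  b=2  b=3  b=4  b=5  b=6  b=7  b=8  b=9
a=0:    L    W    L    W    L    W    L    W    L    W
a=1:    W    L    W    L    W    L    W    L    W    L
a=2:    L    W    L    W    L    W    L    W    L    W
a=3:    W    L    W    L    W    L    W    L    W    L
a=4:    L    W    L    W    L    W    L    W    L    W
a=5:    W    L    W    L    W    L    W    L    W    L
a=6:    L    W    L    W    L    W    L    W    L    W
a=7:    W    L    W    L    W    L    W    L    W    L
a=8:    L    W    L    W    L    W    L    W    L    W
Cells with no legal move (terminal, hence L): (0,0).
The remaining L cells, each justified by listing all of its moves:
(0,2): only reaches (0,1)(W), which is W → L
(0,4): only reaches (0,3)(W), which is W → L
(0,6): only reaches (0,5)(W), which is W → L
(0,8): only reaches (0,7)(W), which is W → L
(1,1): only reaches (0,1)(W), (1,0)(W), all W → L
(1,3): only reaches (0,3)(W), (1,2)(W), all W → L
(1,5): only reaches (0,5)(W), (1,4)(W), all W → L
(1,7): only reaches (0,7)(W), (1,6)(W), all W → L
(1,9): only reaches (0,9)(W), (1,8)(W), all W → L
(2,0): only reaches (1,0)(W), which is W → L
(2,2): only reaches (1,2)(W), (2,1)(W), all W → L
(2,4): only reaches (1,4)(W), (2,3)(W), all W → L
(2,6): only reaches (1,6)(W), (2,5)(W), all W → L
(2,8): only reaches (1,8)(W), (2,7)(W), all W → L
(3,1): only reaches (2,1)(W), (0,1)(W), (3,0)(W), all W → L
(3,3): only reaches (2,3)(W), (0,3)(W), (3,2)(W), all W → L
(3,5): only reaches (2,5)(W), (0,5)(W), (3,4)(W), all W → L
(3,7): only reaches (2,7)(W), (0,7)(W), (3,6)(W), all W → L
(3,9): only reaches (2,9)(W), (0,9)(W), (3,8)(W), all W → L
(4,0): only reaches (3,0)(W), (1,0)(W), all W → L
(4,2): only reaches (3,2)(W), (1,2)(W), (4,1)(W), all W → L
(4,4): only reaches (3,4)(W), (1,4)(W), (4,3)(W), all W → L
(4,6): only reaches (3,6)(W), (1,6)(W), (4,5)(W), all W → L
(4,8): only reaches (3,8)(W), (1,8)(W), (4,7)(W), all W → L
(5,1): only reaches (4,1)(W), (2,1)(W), (0,1)(W), (5,0)(W), all W → L
(5,3): only reaches (4,3)(W), (2,3)(W), (0,3)(W), (5,2)(W), all W → L
(5,5): only reaches (4,5)(W), (2,5)(W), (0,5)(W), (5,4)(W), all W → L
(5,7): only reaches (4,7)(W), (2,7)(W), (0,7)(W), (5,6)(W), all W → L
(5,9): only reaches (4,9)(W), (2,9)(W), (0,9)(W), (5,8)(W), all W → L
(6,0): only reaches (5,0)(W), (3,0)(W), (1,0)(W), all W → L
(6,2): only reaches (5,2)(W), (3,2)(W), (1,2)(W), (6,1)(W), all W → L
(6,4): only reaches (5,4)(W), (3,4)(W), (1,4)(W), (6,3)(W), all W → L
(6,6): only reaches (5,6)(W), (3,6)(W), (1,6)(W), (6,5)(W), all W → L
(6,8): only reaches (5,8)(W), (3,8)(W), (1,8)(W), (6,7)(W), all W → L
(7,1): only reaches (6,1)(W), (4,1)(W), (2,1)(W), (7,0)(W), all W → L
(7,3): only reaches (6,3)(W), (4,3)(W), (2,3)(W), (7,2)(W), all W → L
(7,5): only reaches (6,5)(W), (4,5)(W), (2,5)(W), (7,4)(W), all W → L
(7,7): only reaches (6,7)(W), (4,7)(W), (2,7)(W), (7,6)(W), all W → L
(7,9): only reaches (6,9)(W), (4,9)(W), (2,9)(W), (7,8)(W), all W → L
(8,0): only reaches (7,0)(W), (5,0)(W), (3,0)(W), all W → L
(8,2): only reaches (7,2)(W), (5,2)(W), (3,2)(W), (8,1)(W), all W → L
(8,4): only reaches (7,4)(W), (5,4)(W), (3,4)(W), (8,3)(W), all W → L
(8,6): only reaches (7,6)(W), (5,6)(W), (3,6)(W), (8,5)(W), all W → L
(8,8): only reaches (7,8)(W), (5,8)(W), (3,8)(W), (8,7)(W), all W → L
Every other cell has at least one move into one of the L cells above, so it is W.
L cells per row: a=0: 5, a=1: 5, a=2: 5, a=3: 5, a=4: 5, a=5: 5, a=6: 5, a=7: 5, a=8: 5; total 45.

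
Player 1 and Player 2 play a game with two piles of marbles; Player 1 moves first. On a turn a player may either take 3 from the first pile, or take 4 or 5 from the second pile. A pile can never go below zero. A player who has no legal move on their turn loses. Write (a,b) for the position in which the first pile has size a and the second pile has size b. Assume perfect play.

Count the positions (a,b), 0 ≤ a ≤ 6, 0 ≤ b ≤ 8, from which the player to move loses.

28

Positions with no move are L. A position that does have a move is losing for the player to move precisely when every available move leads to a winning position for the opponent. Fill in the labels:
Every move lowers a or b (never raises either), so fill the grid row by row in increasing a, and left to right within a row: each cell's successors are then already labelled.
      b=0  b=1  b=2  b=3  b=4  b=5  b=6  b=7  b=8
a=0:    L    L    L    L    W    W    W    W    W
a=1:    L    L    L    L    W    W    W    W    W
a=2:    L    L    L    L    W    W    W    W    W
a=3:    W    W    W    W    L    L    L    L    W
a=4:    W    W    W    W    L    L    L    L    W
a=5:    W    W    W    W    L    L    L    L    W
a=6:    L    L    L    L    W    W    W    W    W
Cells with no legal move (terminal, hence L): (0,0), (0,1), (0,2), (0,3), (1,0), (1,1), (1,2), (1,3), (2,0), (2,1), (2,2), (2,3).
The remaining L cells, each justified by listing all of its moves:
(3,4): only reaches (0,4)(W), (3,0)(W), all W → L
(3,5): only reaches (0,5)(W), (3,1)(W), (3,0)(W), all W → L
(3,6): only reaches (0,6)(W), (3,2)(W), (3,1)(W), all W → L
(3,7): only reaches (0,7)(W), (3,3)(W), (3,2)(W), all W → L
(4,4): only reaches (1,4)(W), (4,0)(W), all W → L
(4,5): only reaches (1,5)(W), (4,1)(W), (4,0)(W), all W → L
(4,6): only reaches (1,6)(W), (4,2)(W), (4,1)(W), all W → L
(4,7): only reaches (1,7)(W), (4,3)(W), (4,2)(W), all W → L
(5,4): only reaches (2,4)(W), (5,0)(W), all W → L
(5,5): only reaches (2,5)(W), (5,1)(W), (5,0)(W), all W → L
(5,6): only reaches (2,6)(W), (5,2)(W), (5,1)(W), all W → L
(5,7): only reaches (2,7)(W), (5,3)(W), (5,2)(W), all W → L
(6,0): only reaches (3,0)(W), which is W → L
(6,1): only reaches (3,1)(W), which is W → L
(6,2): only reaches (3,2)(W), which is W → L
(6,3): only reaches (3,3)(W), which is W → L
Every other cell has at least one move into one of the L cells above, so it is W.
L cells per row: a=0: 4, a=1: 4, a=2: 4, a=3: 4, a=4: 4, a=5: 4, a=6: 4; total 28.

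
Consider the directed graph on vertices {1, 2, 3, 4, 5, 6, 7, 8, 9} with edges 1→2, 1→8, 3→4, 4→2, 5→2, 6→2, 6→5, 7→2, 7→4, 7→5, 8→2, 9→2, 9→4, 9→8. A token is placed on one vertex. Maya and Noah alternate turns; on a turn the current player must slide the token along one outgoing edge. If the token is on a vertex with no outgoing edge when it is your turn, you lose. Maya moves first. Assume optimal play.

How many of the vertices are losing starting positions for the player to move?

Positions with no move are L. A position that does have a move is losing for the player to move precisely when every available move leads to a winning position for the opponent. Fill in the labels:
Every edge goes from a vertex to one that appears earlier in the order 2, 5, 4, 8, 9, 1, 3, 6, 7, so processing vertices in that order labels each vertex after all of its successors.
2: no outgoing edge → L
5: can move to 2, which is L ⇒ W
4: can move to 2, which is L ⇒ W
8: can move to 2, which is L ⇒ W
9: can move to 2, which is L ⇒ W
1: can move to 2, which is L ⇒ W
3: the only move is to 4(W), a W ⇒ L
6: can move to 2, which is L ⇒ W
7: can move to 2, which is L ⇒ W
The L vertices are 2, 3; that is 2 in all.

2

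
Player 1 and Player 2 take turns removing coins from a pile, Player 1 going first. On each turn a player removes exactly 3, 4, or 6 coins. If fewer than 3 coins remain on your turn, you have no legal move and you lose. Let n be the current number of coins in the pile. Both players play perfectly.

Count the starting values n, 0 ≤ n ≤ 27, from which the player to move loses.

Build the W/L table. Terminal = L. A non-terminal position is W if it has a move to some L; otherwise it is L.
n=0: no move → L
n=1: no move → L
n=2: no move → L
n=3: reaches L-position 0 → W
n=4: reaches L-position 1 → W
n=5: reaches L-position 2 → W
n=6: reaches L-position 2 → W
n=7: reaches L-position 1 → W
n=8: reaches L-position 2 → W
n=9: only reaches 6(W), 5(W), 3(W), all W → L
n=10: only reaches 7(W), 6(W), 4(W), all W → L
n=11: only reaches 8(W), 7(W), 5(W), all W → L
n=12: reaches L-position 9 → W
n=13: reaches L-position 10 → W
n=14: reaches L-position 11 → W
n=15: reaches L-position 11 → W
n=16: reaches L-position 10 → W
n=17: reaches L-position 11 → W
n=18: only reaches 15(W), 14(W), 12(W), all W → L
n=19: only reaches 16(W), 15(W), 13(W), all W → L
n=20: only reaches 17(W), 16(W), 14(W), all W → L
n=21: reaches L-position 18 → W
n=22: reaches L-position 19 → W
n=23: reaches L-position 20 → W
n=24: reaches L-position 20 → W
n=25: reaches L-position 19 → W
n=26: reaches L-position 20 → W
n=27: only reaches 24(W), 23(W), 21(W), all W → L
L entries with 0 ≤ n ≤ 27: n = 0, 1, 2, 9, 10, 11, 18, 19, 20, 27; that makes 10.

10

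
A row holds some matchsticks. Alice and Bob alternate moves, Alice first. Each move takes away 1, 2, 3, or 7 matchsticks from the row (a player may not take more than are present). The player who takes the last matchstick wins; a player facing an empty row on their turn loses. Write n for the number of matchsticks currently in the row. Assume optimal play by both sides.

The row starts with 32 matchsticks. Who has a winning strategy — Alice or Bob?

Bob wins.

Use the standard recursion: the mover loses at a terminal position; elsewhere, the mover wins exactly when some move hands the opponent an L position.
n=0: no move → L
n=1: reaches L-position 0 → W
n=2: reaches L-position 0 → W
n=3: reaches L-position 0 → W
n=4: only reaches 3(W), 2(W), 1(W), all W → L
n=5: reaches L-position 4 → W
n=6: reaches L-position 4 → W
n=7: reaches L-position 4 → W
n=8: only reaches 7(W), 6(W), 5(W), 1(W), all W → L
n=9: reaches L-position 8 → W
n=10: reaches L-position 8 → W
n=11: reaches L-position 8 → W
n=12: only reaches 11(W), 10(W), 9(W), 5(W), all W → L
n=13: reaches L-position 12 → W
n=14: reaches L-position 12 → W
n=15: reaches L-position 12 → W
n=16: only reaches 15(W), 14(W), 13(W), 9(W), all W → L
n=17: reaches L-position 16 → W
n=18: reaches L-position 16 → W
n=19: reaches L-position 16 → W
n=20: only reaches 19(W), 18(W), 17(W), 13(W), all W → L
n=21: reaches L-position 20 → W
n=22: reaches L-position 20 → W
n=23: reaches L-position 20 → W
n=24: only reaches 23(W), 22(W), 21(W), 17(W), all W → L
n=25: reaches L-position 24 → W
n=26: reaches L-position 24 → W
n=27: reaches L-position 24 → W
n=28: only reaches 27(W), 26(W), 25(W), 21(W), all W → L
n=29: reaches L-position 28 → W
n=30: reaches L-position 28 → W
n=31: reaches L-position 28 → W
n=32: only reaches 31(W), 30(W), 29(W), 25(W), all W → L
Every move from 32 reaches a W position, so the mover loses.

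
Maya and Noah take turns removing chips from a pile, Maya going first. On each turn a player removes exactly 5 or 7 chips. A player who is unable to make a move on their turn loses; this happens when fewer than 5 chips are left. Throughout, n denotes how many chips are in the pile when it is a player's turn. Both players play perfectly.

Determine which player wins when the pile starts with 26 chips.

Use the standard recursion: the mover loses at a terminal position; elsewhere, the mover wins exactly when some move hands the opponent an L position.
n=0: no move → L
n=1: no move → L
n=2: no move → L
n=3: no move → L
n=4: no move → L
n=5: can move to 0, which is L ⇒ W
n=6: can move to 1, which is L ⇒ W
n=7: can move to 2, which is L ⇒ W
n=8: can move to 3, which is L ⇒ W
n=9: can move to 4, which is L ⇒ W
n=10: can move to 3, which is L ⇒ W
n=11: can move to 4, which is L ⇒ W
n=12: moves to 7(W), 5(W); every one is W ⇒ L
n=13: moves to 8(W), 6(W); every one is W ⇒ L
n=14: moves to 9(W), 7(W); every one is W ⇒ L
n=15: moves to 10(W), 8(W); every one is W ⇒ L
n=16: moves to 11(W), 9(W); every one is W ⇒ L
n=17: can move to 12, which is L ⇒ W
n=18: can move to 13, which is L ⇒ W
n=19: can move to 14, which is L ⇒ W
n=20: can move to 15, which is L ⇒ W
n=21: can move to 16, which is L ⇒ W
n=22: can move to 15, which is L ⇒ W
n=23: can move to 16, which is L ⇒ W
n=24: moves to 19(W), 17(W); every one is W ⇒ L
n=25: moves to 20(W), 18(W); every one is W ⇒ L
n=26: moves to 21(W), 19(W); every one is W ⇒ L
The starting position 26 is L: whatever Maya does, the opponent receives a W position.

Noah wins.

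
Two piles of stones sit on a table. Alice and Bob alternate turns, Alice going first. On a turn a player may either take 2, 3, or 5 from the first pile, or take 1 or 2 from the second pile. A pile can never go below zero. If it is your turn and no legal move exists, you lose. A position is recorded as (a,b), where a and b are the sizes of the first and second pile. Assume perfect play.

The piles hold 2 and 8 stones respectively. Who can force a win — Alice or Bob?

Label each position W (a win for the player to move) or L (a loss). A position with no legal move is L; any other position is W exactly when some move reaches an L, and L when every move reaches a W.
No move ever increases a pile, so every position that can arise here has a ≤ 2 and b ≤ 8; it is enough to label the cells with 0 ≤ a ≤ 2 and 0 ≤ b ≤ 8.
Every move lowers a or b (never raises either), so fill the grid row by row in increasing a, and left to right within a row: each cell's successors are then already labelled.
      b=0  b=1  b=2  b=3  b=4  b=5  b=6  b=7  b=8
a=0:    L    W    W    L    W    W    L    W    W
a=1:    L    W    W    L    W    W    L    W    W
a=2:    W    L    W    W    L    W    W    L    W
Cells with no legal move (terminal, hence L): (0,0), (1,0).
The remaining L cells, each justified by listing all of its moves:
(0,3): only reaches (0,2)(W), (0,1)(W), all W → L
(0,6): only reaches (0,5)(W), (0,4)(W), all W → L
(1,3): only reaches (1,2)(W), (1,1)(W), all W → L
(1,6): only reaches (1,5)(W), (1,4)(W), all W → L
(2,1): only reaches (0,1)(W), (2,0)(W), all W → L
(2,4): only reaches (0,4)(W), (2,3)(W), (2,2)(W), all W → L
(2,7): only reaches (0,7)(W), (2,6)(W), (2,5)(W), all W → L
Every other cell has at least one move into one of the L cells above, so it is W.
From (2,8) Alice can move to (2,7), reaching an L position.

Alice wins.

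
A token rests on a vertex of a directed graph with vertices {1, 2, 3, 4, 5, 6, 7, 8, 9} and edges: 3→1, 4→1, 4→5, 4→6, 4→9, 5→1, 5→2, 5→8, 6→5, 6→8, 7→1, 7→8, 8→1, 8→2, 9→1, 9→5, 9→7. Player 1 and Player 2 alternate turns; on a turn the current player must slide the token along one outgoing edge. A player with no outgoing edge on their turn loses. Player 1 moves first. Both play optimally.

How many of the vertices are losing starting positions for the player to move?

3

Use the standard recursion: the mover loses at a terminal position; elsewhere, the mover wins exactly when some move hands the opponent an L position.
Every edge goes from a vertex to one that appears earlier in the order 2, 1, 8, 7, 5, 6, 9, 4, 3, so processing vertices in that order labels each vertex after all of its successors.
2: no outgoing edge → L
1: no outgoing edge → L
8: reaches L-position 1 → W
7: reaches L-position 1 → W
5: reaches L-position 1 → W
6: only reaches 5(W), 8(W), all W → L
9: reaches L-position 1 → W
4: reaches L-position 6 → W
3: reaches L-position 1 → W
The L vertices are 1, 2, 6; that is 3 in all.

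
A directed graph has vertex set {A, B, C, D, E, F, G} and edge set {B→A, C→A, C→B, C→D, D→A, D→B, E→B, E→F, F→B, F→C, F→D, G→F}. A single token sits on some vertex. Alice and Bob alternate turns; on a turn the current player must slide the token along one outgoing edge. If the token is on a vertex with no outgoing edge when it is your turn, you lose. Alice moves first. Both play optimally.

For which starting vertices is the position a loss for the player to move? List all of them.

Work bottom-up. With no move the player to move loses. Otherwise the position is W if at least one move leads to an L position for the opponent, and L if every move leads to a W.
Every edge goes from a vertex to one that appears earlier in the order A, B, D, C, F, G, E, so processing vertices in that order labels each vertex after all of its successors.
A: no outgoing edge → L
B: reaches L-position A → W
D: reaches L-position A → W
C: reaches L-position A → W
F: only reaches C(W), D(W), B(W), all W → L
G: reaches L-position F → W
E: reaches L-position F → W
Reading off the rows marked L gives the requested list; there are 2 such vertices.

A, F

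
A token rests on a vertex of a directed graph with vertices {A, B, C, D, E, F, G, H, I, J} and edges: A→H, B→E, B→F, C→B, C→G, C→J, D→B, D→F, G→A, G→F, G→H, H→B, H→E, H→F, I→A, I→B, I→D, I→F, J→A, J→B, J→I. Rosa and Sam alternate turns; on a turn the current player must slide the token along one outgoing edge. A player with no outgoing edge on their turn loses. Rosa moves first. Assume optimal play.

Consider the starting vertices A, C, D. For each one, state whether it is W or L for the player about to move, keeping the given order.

Classify positions by backward induction: terminal positions (no move available) are L. From any other position, the mover wins iff some move reaches an L.
Every edge goes from a vertex to one that appears earlier in the order F, E, B, H, D, A, I, G, J, C, so processing vertices in that order labels each vertex after all of its successors.
F: no outgoing edge → L
E: no outgoing edge → L
B: can move to E, which is L ⇒ W
H: can move to E, which is L ⇒ W
D: can move to F, which is L ⇒ W
A: the only move is to H(W), a W ⇒ L
I: can move to A, which is L ⇒ W
G: can move to A, which is L ⇒ W
J: can move to A, which is L ⇒ W
C: moves to J(W), G(W), B(W); every one is W ⇒ L

A: L, C: L, D: W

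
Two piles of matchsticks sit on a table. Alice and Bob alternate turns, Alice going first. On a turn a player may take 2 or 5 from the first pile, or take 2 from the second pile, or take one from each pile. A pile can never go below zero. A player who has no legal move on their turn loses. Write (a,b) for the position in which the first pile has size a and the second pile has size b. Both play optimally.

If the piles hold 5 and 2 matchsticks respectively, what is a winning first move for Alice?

Work bottom-up. With no move the player to move loses. Otherwise the position is W if at least one move leads to an L position for the opponent, and L if every move leads to a W.
No move ever increases a pile, so every position that can arise here has a ≤ 5 and b ≤ 2; it is enough to label the cells with 0 ≤ a ≤ 5 and 0 ≤ b ≤ 2.
Every move lowers a or b (never raises either), so fill the grid row by row in increasing a, and left to right within a row: each cell's successors are then already labelled.
      b=0  b=1  b=2
a=0:    L    L    W
a=1:    L    W    W
a=2:    W    W    L
a=3:    W    L    L
a=4:    L    L    W
a=5:    W    W    W
Cells with no legal move (terminal, hence L): (0,0), (0,1), (1,0).
The remaining L cells, each justified by listing all of its moves:
(2,2): only reaches (0,2)(W), (2,0)(W), (1,1)(W), all W → L
(3,1): only reaches (1,1)(W), (2,0)(W), all W → L
(3,2): only reaches (1,2)(W), (3,0)(W), (2,1)(W), all W → L
(4,0): only reaches (2,0)(W), which is W → L
(4,1): only reaches (2,1)(W), (3,0)(W), all W → L
Every other cell has at least one move into one of the L cells above, so it is W.
From (5,2), the L positions reachable in one move are: (3,2), (4,1). Any move reaching one of these is winning.

Move to (3,2).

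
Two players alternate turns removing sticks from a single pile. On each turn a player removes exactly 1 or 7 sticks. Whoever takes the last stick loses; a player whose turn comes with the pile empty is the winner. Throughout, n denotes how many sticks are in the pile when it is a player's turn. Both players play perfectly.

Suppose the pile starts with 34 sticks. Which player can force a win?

Use the standard recursion: the mover wins at a terminal position; elsewhere, the mover wins exactly when some move hands the opponent an L position.
n=0: no move; the opponent has just taken the last stick and therefore loses → W
n=1: only reaches 0(W), which is W → L
n=2: reaches L-position 1 → W
n=3: only reaches 2(W), which is W → L
n=4: reaches L-position 3 → W
n=5: only reaches 4(W), which is W → L
n=6: reaches L-position 5 → W
n=7: only reaches 6(W), 0(W), all W → L
n=8: reaches L-position 7 → W
n=9: only reaches 8(W), 2(W), all W → L
n=10: reaches L-position 9 → W
n=11: only reaches 10(W), 4(W), all W → L
n=12: reaches L-position 11 → W
n=13: only reaches 12(W), 6(W), all W → L
n=14: reaches L-position 13 → W
n=15: only reaches 14(W), 8(W), all W → L
n=16: reaches L-position 15 → W
n=17: only reaches 16(W), 10(W), all W → L
n=18: reaches L-position 17 → W
n=19: only reaches 18(W), 12(W), all W → L
n=20: reaches L-position 19 → W
n=21: only reaches 20(W), 14(W), all W → L
n=22: reaches L-position 21 → W
n=23: only reaches 22(W), 16(W), all W → L
n=24: reaches L-position 23 → W
n=25: only reaches 24(W), 18(W), all W → L
n=26: reaches L-position 25 → W
n=27: only reaches 26(W), 20(W), all W → L
n=28: reaches L-position 27 → W
n=29: only reaches 28(W), 22(W), all W → L
n=30: reaches L-position 29 → W
n=31: only reaches 30(W), 24(W), all W → L
n=32: reaches L-position 31 → W
n=33: only reaches 32(W), 26(W), all W → L
n=34: reaches L-position 33 → W
The starting position 34 is W: the player to move should remove 1, leaving 33, handing over an L position.

The first player wins.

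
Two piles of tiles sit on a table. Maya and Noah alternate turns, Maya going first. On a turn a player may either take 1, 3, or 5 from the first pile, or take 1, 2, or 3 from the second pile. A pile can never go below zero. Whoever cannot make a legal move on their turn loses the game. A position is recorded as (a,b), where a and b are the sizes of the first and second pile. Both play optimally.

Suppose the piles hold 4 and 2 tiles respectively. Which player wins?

Use the standard recursion: the mover loses at a terminal position; elsewhere, the mover wins exactly when some move hands the opponent an L position.
No move ever increases a pile, so every position that can arise here has a ≤ 4 and b ≤ 2; it is enough to label the cells with 0 ≤ a ≤ 4 and 0 ≤ b ≤ 2.
Every move lowers a or b (never raises either), so fill the grid row by row in increasing a, and left to right within a row: each cell's successors are then already labelled.
      b=0  b=1  b=2
a=0:    L    W    W
a=1:    W    L    W
a=2:    L    W    W
a=3:    W    L    W
a=4:    L    W    W
Cells with no legal move (terminal, hence L): (0,0).
The remaining L cells, each justified by listing all of its moves:
(1,1): L (options (0,1)(W), (1,0)(W) are all W)
(2,0): L (sole option (1,0)(W) is W)
(3,1): L (options (2,1)(W), (0,1)(W), (3,0)(W) are all W)
(4,0): L (options (3,0)(W), (1,0)(W) are all W)
Every other cell has at least one move into one of the L cells above, so it is W.
From (4,2) Maya can move to (4,0), reaching an L position.

Maya wins.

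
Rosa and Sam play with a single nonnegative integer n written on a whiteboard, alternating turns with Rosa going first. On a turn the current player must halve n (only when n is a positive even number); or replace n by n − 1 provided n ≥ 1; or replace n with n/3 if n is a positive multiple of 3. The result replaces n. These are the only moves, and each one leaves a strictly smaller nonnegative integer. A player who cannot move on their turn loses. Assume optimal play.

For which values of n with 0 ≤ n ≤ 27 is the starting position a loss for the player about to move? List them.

Compute win/loss labels from the base case upward. A position with no move is L. Any other position is W if it can reach an L in one move, else L.
n=0: no move → L
n=1: can move to 0, which is L ⇒ W
n=2: the only move is to 1(W), a W ⇒ L
n=3: can move to 2, which is L ⇒ W
n=4: can move to 2, which is L ⇒ W
n=5: the only move is to 4(W), a W ⇒ L
n=6: can move to 2, which is L ⇒ W
n=7: the only move is to 6(W), a W ⇒ L
n=8: can move to 7, which is L ⇒ W
n=9: moves to 3(W), 8(W); every one is W ⇒ L
n=10: can move to 5, which is L ⇒ W
n=11: the only move is to 10(W), a W ⇒ L
n=12: can move to 11, which is L ⇒ W
n=13: the only move is to 12(W), a W ⇒ L
n=14: can move to 7, which is L ⇒ W
n=15: can move to 5, which is L ⇒ W
n=16: moves to 8(W), 15(W); every one is W ⇒ L
n=17: can move to 16, which is L ⇒ W
n=18: can move to 9, which is L ⇒ W
n=19: the only move is to 18(W), a W ⇒ L
n=20: can move to 19, which is L ⇒ W
n=21: can move to 7, which is L ⇒ W
n=22: can move to 11, which is L ⇒ W
n=23: the only move is to 22(W), a W ⇒ L
n=24: can move to 23, which is L ⇒ W
n=25: the only move is to 24(W), a W ⇒ L
n=26: can move to 13, which is L ⇒ W
n=27: can move to 9, which is L ⇒ W
The losing starting values of n are exactly the entries labelled L in this table (11 of them).

0, 2, 5, 7, 9, 11, 13, 16, 19, 23, 25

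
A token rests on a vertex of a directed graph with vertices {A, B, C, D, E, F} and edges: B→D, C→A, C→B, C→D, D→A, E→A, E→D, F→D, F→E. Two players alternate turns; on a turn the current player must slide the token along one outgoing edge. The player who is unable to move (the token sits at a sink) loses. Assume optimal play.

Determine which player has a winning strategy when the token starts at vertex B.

The second player wins.

Use the standard recursion: the mover loses at a terminal position; elsewhere, the mover wins exactly when some move hands the opponent an L position.
Every edge goes from a vertex to one that appears earlier in the order A, D, B, E, C, F, so processing vertices in that order labels each vertex after all of its successors.
A: no outgoing edge → L
D: reaches L-position A → W
B: only reaches D(W), which is W → L
E: reaches L-position A → W
C: reaches L-position B → W
F: only reaches E(W), D(W), all W → L
Every move from B reaches a W position, so the mover loses.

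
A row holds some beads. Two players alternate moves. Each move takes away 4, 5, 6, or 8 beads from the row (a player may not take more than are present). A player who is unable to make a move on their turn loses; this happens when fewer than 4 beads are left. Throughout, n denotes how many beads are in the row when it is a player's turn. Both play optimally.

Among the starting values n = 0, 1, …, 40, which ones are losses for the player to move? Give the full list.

Build the W/L table. Terminal = L. A non-terminal position is W if it has a move to some L; otherwise it is L.
n=0: no move → L
n=1: no move → L
n=2: no move → L
n=3: no move → L
n=4: can move to 0, which is L ⇒ W
n=5: can move to 1, which is L ⇒ W
n=6: can move to 2, which is L ⇒ W
n=7: can move to 3, which is L ⇒ W
n=8: can move to 3, which is L ⇒ W
n=9: can move to 3, which is L ⇒ W
n=10: can move to 2, which is L ⇒ W
n=11: can move to 3, which is L ⇒ W
n=12: moves to 8(W), 7(W), 6(W), 4(W); every one is W ⇒ L
n=13: moves to 9(W), 8(W), 7(W), 5(W); every one is W ⇒ L
n=14: moves to 10(W), 9(W), 8(W), 6(W); every one is W ⇒ L
n=15: moves to 11(W), 10(W), 9(W), 7(W); every one is W ⇒ L
n=16: can move to 12, which is L ⇒ W
n=17: can move to 13, which is L ⇒ W
n=18: can move to 14, which is L ⇒ W
n=19: can move to 15, which is L ⇒ W
n=20: can move to 15, which is L ⇒ W
n=21: can move to 15, which is L ⇒ W
n=22: can move to 14, which is L ⇒ W
n=23: can move to 15, which is L ⇒ W
n=24: moves to 20(W), 19(W), 18(W), 16(W); every one is W ⇒ L
n=25: moves to 21(W), 20(W), 19(W), 17(W); every one is W ⇒ L
n=26: moves to 22(W), 21(W), 20(W), 18(W); every one is W ⇒ L
n=27: moves to 23(W), 22(W), 21(W), 19(W); every one is W ⇒ L
n=28: can move to 24, which is L ⇒ W
n=29: can move to 25, which is L ⇒ W
n=30: can move to 26, which is L ⇒ W
n=31: can move to 27, which is L ⇒ W
n=32: can move to 27, which is L ⇒ W
n=33: can move to 27, which is L ⇒ W
n=34: can move to 26, which is L ⇒ W
n=35: can move to 27, which is L ⇒ W
n=36: moves to 32(W), 31(W), 30(W), 28(W); every one is W ⇒ L
n=37: moves to 33(W), 32(W), 31(W), 29(W); every one is W ⇒ L
n=38: moves to 34(W), 33(W), 32(W), 30(W); every one is W ⇒ L
n=39: moves to 35(W), 34(W), 33(W), 31(W); every one is W ⇒ L
n=40: can move to 36, which is L ⇒ W
The losing starting values of n are exactly the entries labelled L in this table (16 of them).

0, 1, 2, 3, 12, 13, 14, 15, 24, 25, 26, 27, 36, 37, 38, 39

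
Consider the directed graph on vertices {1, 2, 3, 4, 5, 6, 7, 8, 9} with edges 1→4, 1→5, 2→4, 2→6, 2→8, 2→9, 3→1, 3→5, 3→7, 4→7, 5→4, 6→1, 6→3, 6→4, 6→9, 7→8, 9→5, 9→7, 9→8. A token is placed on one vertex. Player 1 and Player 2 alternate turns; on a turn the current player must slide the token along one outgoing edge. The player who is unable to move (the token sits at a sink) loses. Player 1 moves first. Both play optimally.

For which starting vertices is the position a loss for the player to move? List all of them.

Use the standard recursion: the mover loses at a terminal position; elsewhere, the mover wins exactly when some move hands the opponent an L position.
Every edge goes from a vertex to one that appears earlier in the order 8, 7, 4, 5, 9, 1, 3, 6, 2, so processing vertices in that order labels each vertex after all of its successors.
8: no outgoing edge → L
7: reaches L-position 8 → W
4: only reaches 7(W), which is W → L
5: reaches L-position 4 → W
9: reaches L-position 8 → W
1: reaches L-position 4 → W
3: only reaches 1(W), 5(W), 7(W), all W → L
6: reaches L-position 3 → W
2: reaches L-position 4 → W
The losing starting vertices are exactly the entries labelled L in this table (3 of them).

3, 4, 8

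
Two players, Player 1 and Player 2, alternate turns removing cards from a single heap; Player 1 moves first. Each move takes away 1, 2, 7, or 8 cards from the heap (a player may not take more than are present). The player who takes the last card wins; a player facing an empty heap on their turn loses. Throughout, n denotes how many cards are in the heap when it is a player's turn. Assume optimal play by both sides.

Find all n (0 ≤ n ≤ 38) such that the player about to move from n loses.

0, 3, 6, 9, 12, 15, 18, 21, 24, 27, 30, 33, 36

Compute win/loss labels from the base case upward. A position with no move is L. Any other position is W if it can reach an L in one move, else L.
n=0: no move → L
n=1: can move to 0, which is L ⇒ W
n=2: can move to 0, which is L ⇒ W
n=3: moves to 2(W), 1(W); every one is W ⇒ L
n=4: can move to 3, which is L ⇒ W
n=5: can move to 3, which is L ⇒ W
n=6: moves to 5(W), 4(W); every one is W ⇒ L
n=7: can move to 6, which is L ⇒ W
n=8: can move to 6, which is L ⇒ W
n=9: moves to 8(W), 7(W), 2(W), 1(W); every one is W ⇒ L
n=10: can move to 9, which is L ⇒ W
n=11: can move to 9, which is L ⇒ W
n=12: moves to 11(W), 10(W), 5(W), 4(W); every one is W ⇒ L
n=13: can move to 12, which is L ⇒ W
n=14: can move to 12, which is L ⇒ W
n=15: moves to 14(W), 13(W), 8(W), 7(W); every one is W ⇒ L
n=16: can move to 15, which is L ⇒ W
n=17: can move to 15, which is L ⇒ W
n=18: moves to 17(W), 16(W), 11(W), 10(W); every one is W ⇒ L
n=19: can move to 18, which is L ⇒ W
n=20: can move to 18, which is L ⇒ W
n=21: moves to 20(W), 19(W), 14(W), 13(W); every one is W ⇒ L
n=22: can move to 21, which is L ⇒ W
n=23: can move to 21, which is L ⇒ W
n=24: moves to 23(W), 22(W), 17(W), 16(W); every one is W ⇒ L
n=25: can move to 24, which is L ⇒ W
n=26: can move to 24, which is L ⇒ W
n=27: moves to 26(W), 25(W), 20(W), 19(W); every one is W ⇒ L
n=28: can move to 27, which is L ⇒ W
n=29: can move to 27, which is L ⇒ W
n=30: moves to 29(W), 28(W), 23(W), 22(W); every one is W ⇒ L
n=31: can move to 30, which is L ⇒ W
n=32: can move to 30, which is L ⇒ W
n=33: moves to 32(W), 31(W), 26(W), 25(W); every one is W ⇒ L
n=34: can move to 33, which is L ⇒ W
n=35: can move to 33, which is L ⇒ W
n=36: moves to 35(W), 34(W), 29(W), 28(W); every one is W ⇒ L
n=37: can move to 36, which is L ⇒ W
n=38: can move to 36, which is L ⇒ W
The losing starting values of n are exactly the entries labelled L in this table (13 of them).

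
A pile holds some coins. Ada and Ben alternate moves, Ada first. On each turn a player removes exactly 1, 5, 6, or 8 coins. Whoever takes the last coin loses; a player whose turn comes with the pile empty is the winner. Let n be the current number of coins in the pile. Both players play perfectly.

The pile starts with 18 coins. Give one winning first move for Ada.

Remove 6, leaving 12.

Use the standard recursion: the mover wins at a terminal position; elsewhere, the mover wins exactly when some move hands the opponent an L position.
n=0: no move; the opponent has just taken the last coin and therefore loses → W
n=1: only reaches 0(W), which is W → L
n=2: reaches L-position 1 → W
n=3: only reaches 2(W), which is W → L
n=4: reaches L-position 3 → W
n=5: only reaches 4(W), 0(W), all W → L
n=6: reaches L-position 5 → W
n=7: reaches L-position 1 → W
n=8: reaches L-position 3 → W
n=9: reaches L-position 3 → W
n=10: reaches L-position 5 → W
n=11: reaches L-position 5 → W
n=12: only reaches 11(W), 7(W), 6(W), 4(W), all W → L
n=13: reaches L-position 12 → W
n=14: only reaches 13(W), 9(W), 8(W), 6(W), all W → L
n=15: reaches L-position 14 → W
n=16: only reaches 15(W), 11(W), 10(W), 8(W), all W → L
n=17: reaches L-position 16 → W
n=18: reaches L-position 12 → W
From 18, the L positions reachable in one move are: 12.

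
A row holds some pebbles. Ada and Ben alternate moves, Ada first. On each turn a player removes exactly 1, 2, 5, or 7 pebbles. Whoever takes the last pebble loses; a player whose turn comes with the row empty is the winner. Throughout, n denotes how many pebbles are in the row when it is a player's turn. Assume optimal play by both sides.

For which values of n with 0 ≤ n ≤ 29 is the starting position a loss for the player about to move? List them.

Use the standard recursion: the mover wins at a terminal position; elsewhere, the mover wins exactly when some move hands the opponent an L position.
n=0: no move; the opponent has just taken the last pebble and therefore loses → W
n=1: only reaches 0(W), which is W → L
n=2: reaches L-position 1 → W
n=3: reaches L-position 1 → W
n=4: only reaches 3(W), 2(W), all W → L
n=5: reaches L-position 4 → W
n=6: reaches L-position 4 → W
n=7: only reaches 6(W), 5(W), 2(W), 0(W), all W → L
n=8: reaches L-position 7 → W
n=9: reaches L-position 7 → W
n=10: only reaches 9(W), 8(W), 5(W), 3(W), all W → L
n=11: reaches L-position 10 → W
n=12: reaches L-position 10 → W
n=13: only reaches 12(W), 11(W), 8(W), 6(W), all W → L
n=14: reaches L-position 13 → W
n=15: reaches L-position 13 → W
n=16: only reaches 15(W), 14(W), 11(W), 9(W), all W → L
n=17: reaches L-position 16 → W
n=18: reaches L-position 16 → W
n=19: only reaches 18(W), 17(W), 14(W), 12(W), all W → L
n=20: reaches L-position 19 → W
n=21: reaches L-position 19 → W
n=22: only reaches 21(W), 20(W), 17(W), 15(W), all W → L
n=23: reaches L-position 22 → W
n=24: reaches L-position 22 → W
n=25: only reaches 24(W), 23(W), 20(W), 18(W), all W → L
n=26: reaches L-position 25 → W
n=27: reaches L-position 25 → W
n=28: only reaches 27(W), 26(W), 23(W), 21(W), all W → L
n=29: reaches L-position 28 → W
Reading off the rows marked L gives the requested list; there are 10 such values of n.

1, 4, 7, 10, 13, 16, 19, 22, 25, 28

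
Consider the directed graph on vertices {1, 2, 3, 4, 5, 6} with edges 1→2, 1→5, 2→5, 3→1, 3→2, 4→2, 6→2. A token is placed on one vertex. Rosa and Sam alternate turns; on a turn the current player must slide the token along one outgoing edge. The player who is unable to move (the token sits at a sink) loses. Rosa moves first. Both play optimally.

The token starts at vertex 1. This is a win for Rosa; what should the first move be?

Compute win/loss labels from the base case upward. A position with no move is L. Any other position is W if it can reach an L in one move, else L.
Every edge goes from a vertex to one that appears earlier in the order 5, 2, 1, 3, 6, 4, so processing vertices in that order labels each vertex after all of its successors.
5: no outgoing edge → L
2: reaches L-position 5 → W
1: reaches L-position 5 → W
3: only reaches 1(W), 2(W), all W → L
6: only reaches 2(W), which is W → L
4: only reaches 2(W), which is W → L
From 1, the L positions reachable in one move are: 5.

Move to 5.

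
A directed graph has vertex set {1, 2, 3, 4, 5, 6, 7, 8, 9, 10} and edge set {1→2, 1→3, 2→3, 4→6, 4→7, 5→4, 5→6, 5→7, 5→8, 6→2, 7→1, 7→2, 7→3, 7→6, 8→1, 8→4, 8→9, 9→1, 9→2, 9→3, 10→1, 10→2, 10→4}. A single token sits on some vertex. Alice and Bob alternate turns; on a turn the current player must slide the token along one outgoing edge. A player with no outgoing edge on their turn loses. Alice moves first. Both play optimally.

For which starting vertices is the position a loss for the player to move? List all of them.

3, 6, 8, 10

Positions with no move are L. A position that does have a move is losing for the player to move precisely when every available move leads to a winning position for the opponent. Fill in the labels:
Every edge goes from a vertex to one that appears earlier in the order 3, 2, 1, 6, 7, 4, 10, 9, 8, 5, so processing vertices in that order labels each vertex after all of its successors.
3: no outgoing edge → L
2: →3(L), so W
1: →3(L), so W
6: →2(W) only, which is W, so L
7: →6(L), so W
4: →6(L), so W
10: →4(W), 1(W), 2(W) — all W, so L
9: →3(L), so W
8: →9(W), 4(W), 1(W) — all W, so L
5: →8(L), so W
Reading off the rows marked L gives the requested list; there are 4 such vertices.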